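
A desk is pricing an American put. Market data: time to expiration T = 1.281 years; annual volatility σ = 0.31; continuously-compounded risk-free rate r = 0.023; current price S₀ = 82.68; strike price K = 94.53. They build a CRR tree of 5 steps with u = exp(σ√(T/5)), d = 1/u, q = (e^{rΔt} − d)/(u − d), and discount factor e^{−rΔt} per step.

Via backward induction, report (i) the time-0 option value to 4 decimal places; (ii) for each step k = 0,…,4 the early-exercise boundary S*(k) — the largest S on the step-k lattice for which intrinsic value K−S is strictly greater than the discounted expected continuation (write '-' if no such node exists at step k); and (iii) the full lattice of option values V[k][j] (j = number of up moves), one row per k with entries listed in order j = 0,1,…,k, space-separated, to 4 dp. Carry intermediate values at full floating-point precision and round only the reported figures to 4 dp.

Δt=0.25620, u=1.16989, d=0.85478, q=0.47961, disc=e^(-rΔt)=0.99412
k=5 terminal: V=max(K-S,0) → 56.8011 42.8926 23.8567 0.0000 0.0000 0.0000
k=4: j=0 S=44.1387 intr=50.3913 cont=49.8359 V=50.3913[EX]; j=1 S=60.4102 intr=34.1198 cont=33.5645 V=34.1198[EX]; j=2 S=82.6800 intr=11.8500 cont=12.3419 V=12.3419[hold]; j=3 S=113.1595 intr=0.0000 cont=0.0000 V=0.0000[hold]; j=4 S=154.8750 intr=0.0000 cont=0.0000 V=0.0000[hold]  S*(4)=60.4102
k=3: j=0 S=51.6374 intr=42.8926 cont=42.3372 V=42.8926[EX]; j=1 S=70.6733 intr=23.8567 cont=23.5359 V=23.8567[EX]; j=2 S=96.7266 intr=0.0000 cont=6.3849 V=6.3849[hold]; j=3 S=132.3842 intr=0.0000 cont=0.0000 V=0.0000[hold]  S*(3)=70.6733
k=2: j=0 S=60.4102 intr=34.1198 cont=33.5645 V=34.1198[EX]; j=1 S=82.6800 intr=11.8500 cont=15.3862 V=15.3862[hold]; j=2 S=113.1595 intr=0.0000 cont=3.3031 V=3.3031[hold]  S*(2)=60.4102
k=1: j=0 S=70.6733 intr=23.8567 cont=24.9873 V=24.9873[hold]; j=1 S=96.7266 intr=0.0000 cont=9.5347 V=9.5347[hold]  S*(1)=-
k=0: j=0 S=82.6800 intr=11.8500 cont=17.4729 V=17.4729[hold]  S*(0)=-

price = 17.4729
boundary = - - 60.4102 70.6733 60.4102
tree:
17.4729
24.9873 9.5347
34.1198 15.3862 3.3031
42.8926 23.8567 6.3849 0.0000
50.3913 34.1198 12.3419 0.0000 0.0000
56.8011 42.8926 23.8567 0.0000 0.0000 0.0000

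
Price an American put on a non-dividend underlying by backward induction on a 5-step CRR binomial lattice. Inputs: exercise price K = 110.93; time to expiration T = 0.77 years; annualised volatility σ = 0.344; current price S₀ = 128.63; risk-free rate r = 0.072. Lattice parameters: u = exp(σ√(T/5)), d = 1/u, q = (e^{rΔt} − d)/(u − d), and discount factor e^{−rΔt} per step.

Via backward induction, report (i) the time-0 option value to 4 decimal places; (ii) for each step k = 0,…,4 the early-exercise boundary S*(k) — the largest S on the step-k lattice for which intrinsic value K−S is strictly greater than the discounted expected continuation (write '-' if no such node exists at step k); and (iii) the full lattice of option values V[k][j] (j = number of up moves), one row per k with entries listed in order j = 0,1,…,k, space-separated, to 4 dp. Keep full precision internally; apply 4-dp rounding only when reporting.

price = 5.1209
boundary = - - - 85.7944 98.1944
tree:
5.1209
8.9967 1.4718
15.3568 3.0217 0.0000
25.1356 6.2034 0.0000 0.0000
35.9697 12.7356 0.0000 0.0000 0.0000
45.4357 25.1356 0.0000 0.0000 0.0000 0.0000

Δt=0.15400  u=1.14453  d=0.87372  q=0.50747  discount=0.98897
step 5 (expiry): payoffs max(K−S,0) = 45.4357 25.1356 0.0000 0.0000 0.0000 0.0000
step 4: (k=4,j=0): S=74.9603, (K−S)⁺=35.9697, hold=34.7465 ⇒ V=35.9697 exercise | (k=4,j=1): S=98.1944, (K−S)⁺=12.7356, hold=12.2434 ⇒ V=12.7356 exercise | (k=4,j=2): S=128.6300, (K−S)⁺=0.0000, hold=0.0000 ⇒ V=0.0000 continue | (k=4,j=3): S=168.4992, (K−S)⁺=0.0000, hold=0.0000 ⇒ V=0.0000 continue | (k=4,j=4): S=220.7259, (K−S)⁺=0.0000, hold=0.0000 ⇒ V=0.0000 continue  boundary S*=98.1944
step 3: (k=3,j=0): S=85.7944, (K−S)⁺=25.1356, hold=23.9124 ⇒ V=25.1356 exercise | (k=3,j=1): S=112.3866, (K−S)⁺=0.0000, hold=6.2034 ⇒ V=6.2034 continue | (k=3,j=2): S=147.2211, (K−S)⁺=0.0000, hold=0.0000 ⇒ V=0.0000 continue | (k=3,j=3): S=192.8526, (K−S)⁺=0.0000, hold=0.0000 ⇒ V=0.0000 continue  boundary S*=85.7944
step 2: (k=2,j=0): S=98.1944, (K−S)⁺=12.7356, hold=15.3568 ⇒ V=15.3568 continue | (k=2,j=1): S=128.6300, (K−S)⁺=0.0000, hold=3.0217 ⇒ V=3.0217 continue | (k=2,j=2): S=168.4992, (K−S)⁺=0.0000, hold=0.0000 ⇒ V=0.0000 continue  boundary S*=-
step 1: (k=1,j=0): S=112.3866, (K−S)⁺=0.0000, hold=8.9967 ⇒ V=8.9967 continue | (k=1,j=1): S=147.2211, (K−S)⁺=0.0000, hold=1.4718 ⇒ V=1.4718 continue  boundary S*=-
step 0: (k=0,j=0): S=128.6300, (K−S)⁺=0.0000, hold=5.1209 ⇒ V=5.1209 continue  boundary S*=-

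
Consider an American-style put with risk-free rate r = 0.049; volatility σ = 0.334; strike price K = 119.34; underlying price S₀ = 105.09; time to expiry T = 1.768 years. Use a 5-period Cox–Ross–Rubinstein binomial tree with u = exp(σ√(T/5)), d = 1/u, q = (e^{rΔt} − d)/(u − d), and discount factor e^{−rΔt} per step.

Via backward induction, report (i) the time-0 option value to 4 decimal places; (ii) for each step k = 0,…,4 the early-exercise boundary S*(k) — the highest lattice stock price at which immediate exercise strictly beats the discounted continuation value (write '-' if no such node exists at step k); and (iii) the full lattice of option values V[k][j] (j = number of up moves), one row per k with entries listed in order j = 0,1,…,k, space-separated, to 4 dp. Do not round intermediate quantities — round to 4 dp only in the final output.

price = 22.8832
boundary = - - 70.6399 86.1600 70.6399
tree:
22.8832
34.1541 12.1580
48.7001 20.4759 4.0755
61.4245 33.1800 8.1988 0.0000
71.8569 48.7001 16.4935 0.0000 0.0000
80.4101 61.4245 33.1800 0.0000 0.0000 0.0000

Δt=0.35360  u=1.21971  d=0.81987  q=0.49422  discount=0.98282
step 5 (expiry): payoffs max(K−S,0) = 80.4101 61.4245 33.1800 0.0000 0.0000 0.0000
step 4: (k=4,j=0): S=47.4831, (K−S)⁺=71.8569, hold=69.8070 ⇒ V=71.8569 exercise | (k=4,j=1): S=70.6399, (K−S)⁺=48.7001, hold=46.6501 ⇒ V=48.7001 exercise | (k=4,j=2): S=105.0900, (K−S)⁺=14.2500, hold=16.4935 ⇒ V=16.4935 continue | (k=4,j=3): S=156.3408, (K−S)⁺=0.0000, hold=0.0000 ⇒ V=0.0000 continue | (k=4,j=4): S=232.5860, (K−S)⁺=0.0000, hold=0.0000 ⇒ V=0.0000 continue  boundary S*=70.6399
step 3: (k=3,j=0): S=57.9155, (K−S)⁺=61.4245, hold=59.3746 ⇒ V=61.4245 exercise | (k=3,j=1): S=86.1600, (K−S)⁺=33.1800, hold=32.2198 ⇒ V=33.1800 exercise | (k=3,j=2): S=128.1790, (K−S)⁺=0.0000, hold=8.1988 ⇒ V=8.1988 continue | (k=3,j=3): S=190.6900, (K−S)⁺=0.0000, hold=0.0000 ⇒ V=0.0000 continue  boundary S*=86.1600
step 2: (k=2,j=0): S=70.6399, (K−S)⁺=48.7001, hold=46.6501 ⇒ V=48.7001 exercise | (k=2,j=1): S=105.0900, (K−S)⁺=14.2500, hold=20.4759 ⇒ V=20.4759 continue | (k=2,j=2): S=156.3408, (K−S)⁺=0.0000, hold=4.0755 ⇒ V=4.0755 continue  boundary S*=70.6399
step 1: (k=1,j=0): S=86.1600, (K−S)⁺=33.1800, hold=34.1541 ⇒ V=34.1541 continue | (k=1,j=1): S=128.1790, (K−S)⁺=0.0000, hold=12.1580 ⇒ V=12.1580 continue  boundary S*=-
step 0: (k=0,j=0): S=105.0900, (K−S)⁺=14.2500, hold=22.8832 ⇒ V=22.8832 continue  boundary S*=-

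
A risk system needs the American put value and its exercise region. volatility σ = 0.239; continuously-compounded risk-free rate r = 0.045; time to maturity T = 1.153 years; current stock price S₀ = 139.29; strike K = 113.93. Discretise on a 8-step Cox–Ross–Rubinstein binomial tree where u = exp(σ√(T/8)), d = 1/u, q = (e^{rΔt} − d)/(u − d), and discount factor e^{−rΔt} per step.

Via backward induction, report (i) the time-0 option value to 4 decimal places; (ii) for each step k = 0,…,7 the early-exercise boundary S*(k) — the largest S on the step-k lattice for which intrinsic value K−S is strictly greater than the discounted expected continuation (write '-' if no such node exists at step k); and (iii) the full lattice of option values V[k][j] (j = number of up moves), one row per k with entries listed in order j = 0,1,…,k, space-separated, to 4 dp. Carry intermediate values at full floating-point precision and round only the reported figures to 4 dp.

price = 2.6744
boundary = - - - - - 88.4901 96.8946 88.4901
tree:
2.6744
4.4672 1.0074
7.2826 1.8526 0.2182
11.5200 3.3544 0.4511 0.0000
17.5427 5.9518 0.9326 0.0000 0.0000
25.4399 10.2723 1.9280 0.0000 0.0000 0.0000
33.1154 17.0354 3.9859 0.0000 0.0000 0.0000 0.0000
40.1252 25.4399 8.2402 0.0000 0.0000 0.0000 0.0000 0.0000
46.5270 33.1154 17.0354 0.0000 0.0000 0.0000 0.0000 0.0000 0.0000

Δt=0.14413  u=1.09498  d=0.91326  q=0.51314  discount=0.99354
step 8 (expiry): payoffs max(K−S,0) = 46.5270 33.1154 17.0354 0.0000 0.0000 0.0000 0.0000 0.0000 0.0000
step 7: (k=7,j=0): S=73.8048, (K−S)⁺=40.1252, hold=39.3887 ⇒ V=40.1252 exercise | (k=7,j=1): S=88.4901, (K−S)⁺=25.4399, hold=24.7034 ⇒ V=25.4399 exercise | (k=7,j=2): S=106.0974, (K−S)⁺=7.8326, hold=8.2402 ⇒ V=8.2402 continue | (k=7,j=3): S=127.2081, (K−S)⁺=0.0000, hold=0.0000 ⇒ V=0.0000 continue | (k=7,j=4): S=152.5194, (K−S)⁺=0.0000, hold=0.0000 ⇒ V=0.0000 continue | (k=7,j=5): S=182.8669, (K−S)⁺=0.0000, hold=0.0000 ⇒ V=0.0000 continue | (k=7,j=6): S=219.2528, (K−S)⁺=0.0000, hold=0.0000 ⇒ V=0.0000 continue | (k=7,j=7): S=262.8786, (K−S)⁺=0.0000, hold=0.0000 ⇒ V=0.0000 continue  boundary S*=88.4901
step 6: (k=6,j=0): S=80.8146, (K−S)⁺=33.1154, hold=32.3789 ⇒ V=33.1154 exercise | (k=6,j=1): S=96.8946, (K−S)⁺=17.0354, hold=16.5067 ⇒ V=17.0354 exercise | (k=6,j=2): S=116.1742, (K−S)⁺=0.0000, hold=3.9859 ⇒ V=3.9859 continue | (k=6,j=3): S=139.2900, (K−S)⁺=0.0000, hold=0.0000 ⇒ V=0.0000 continue | (k=6,j=4): S=167.0052, (K−S)⁺=0.0000, hold=0.0000 ⇒ V=0.0000 continue | (k=6,j=5): S=200.2351, (K−S)⁺=0.0000, hold=0.0000 ⇒ V=0.0000 continue | (k=6,j=6): S=240.0768, (K−S)⁺=0.0000, hold=0.0000 ⇒ V=0.0000 continue  boundary S*=96.8946
step 5: (k=5,j=0): S=88.4901, (K−S)⁺=25.4399, hold=24.7034 ⇒ V=25.4399 exercise | (k=5,j=1): S=106.0974, (K−S)⁺=7.8326, hold=10.2723 ⇒ V=10.2723 continue | (k=5,j=2): S=127.2081, (K−S)⁺=0.0000, hold=1.9280 ⇒ V=1.9280 continue | (k=5,j=3): S=152.5194, (K−S)⁺=0.0000, hold=0.0000 ⇒ V=0.0000 continue | (k=5,j=4): S=182.8669, (K−S)⁺=0.0000, hold=0.0000 ⇒ V=0.0000 continue | (k=5,j=5): S=219.2528, (K−S)⁺=0.0000, hold=0.0000 ⇒ V=0.0000 continue  boundary S*=88.4901
step 4: (k=4,j=0): S=96.8946, (K−S)⁺=17.0354, hold=17.5427 ⇒ V=17.5427 continue | (k=4,j=1): S=116.1742, (K−S)⁺=0.0000, hold=5.9518 ⇒ V=5.9518 continue | (k=4,j=2): S=139.2900, (K−S)⁺=0.0000, hold=0.9326 ⇒ V=0.9326 continue | (k=4,j=3): S=167.0052, (K−S)⁺=0.0000, hold=0.0000 ⇒ V=0.0000 continue | (k=4,j=4): S=200.2351, (K−S)⁺=0.0000, hold=0.0000 ⇒ V=0.0000 continue  boundary S*=-
step 3: (k=3,j=0): S=106.0974, (K−S)⁺=7.8326, hold=11.5200 ⇒ V=11.5200 continue | (k=3,j=1): S=127.2081, (K−S)⁺=0.0000, hold=3.3544 ⇒ V=3.3544 continue | (k=3,j=2): S=152.5194, (K−S)⁺=0.0000, hold=0.4511 ⇒ V=0.4511 continue | (k=3,j=3): S=182.8669, (K−S)⁺=0.0000, hold=0.0000 ⇒ V=0.0000 continue  boundary S*=-
step 2: (k=2,j=0): S=116.1742, (K−S)⁺=0.0000, hold=7.2826 ⇒ V=7.2826 continue | (k=2,j=1): S=139.2900, (K−S)⁺=0.0000, hold=1.8526 ⇒ V=1.8526 continue | (k=2,j=2): S=167.0052, (K−S)⁺=0.0000, hold=0.2182 ⇒ V=0.2182 continue  boundary S*=-
step 1: (k=1,j=0): S=127.2081, (K−S)⁺=0.0000, hold=4.4672 ⇒ V=4.4672 continue | (k=1,j=1): S=152.5194, (K−S)⁺=0.0000, hold=1.0074 ⇒ V=1.0074 continue  boundary S*=-
step 0: (k=0,j=0): S=139.2900, (K−S)⁺=0.0000, hold=2.6744 ⇒ V=2.6744 continue  boundary S*=-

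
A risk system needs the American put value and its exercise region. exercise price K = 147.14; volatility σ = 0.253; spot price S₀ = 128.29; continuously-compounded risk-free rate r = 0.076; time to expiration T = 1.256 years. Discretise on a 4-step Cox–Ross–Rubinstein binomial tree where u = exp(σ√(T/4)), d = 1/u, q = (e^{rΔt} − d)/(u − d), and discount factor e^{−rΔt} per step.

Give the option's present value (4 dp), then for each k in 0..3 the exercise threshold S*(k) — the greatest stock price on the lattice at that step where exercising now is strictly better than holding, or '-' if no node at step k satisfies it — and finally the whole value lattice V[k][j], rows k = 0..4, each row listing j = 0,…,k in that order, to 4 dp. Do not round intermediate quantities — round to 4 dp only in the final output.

params: Δt=0.31400 u=1.15231 d=0.86782 q=0.54951 e^(-rΔt)=0.97642
t_4 payoffs: 74.3767 50.5232 18.8500 0.0000 0.0000
t_3: node(3,0) S=83.8460 payoff=63.2940 vs cont=59.8242 → 63.2940 [stop]  node(3,1) S=111.3327 payoff=35.8073 vs cont=32.3375 → 35.8073 [stop]  node(3,2) S=147.8301 payoff=0.0000 vs cont=8.2915 → 8.2915 [wait]  node(3,3) S=196.2922 payoff=0.0000 vs cont=0.0000 → 0.0000 [wait]  ⇒ S*(3)=111.3327
t_2: node(2,0) S=96.6168 payoff=50.5232 vs cont=47.0534 → 50.5232 [stop]  node(2,1) S=128.2900 payoff=18.8500 vs cont=20.1993 → 20.1993 [wait]  node(2,2) S=170.3464 payoff=0.0000 vs cont=3.6472 → 3.6472 [wait]  ⇒ S*(2)=96.6168
t_1: node(1,0) S=111.3327 payoff=35.8073 vs cont=33.0615 → 35.8073 [stop]  node(1,1) S=147.8301 payoff=0.0000 vs cont=10.8419 → 10.8419 [wait]  ⇒ S*(1)=111.3327
t_0: node(0,0) S=128.2900 payoff=18.8500 vs cont=21.5677 → 21.5677 [wait]  ⇒ S*(0)=-

price = 21.5677
boundary = - 111.3327 96.6168 111.3327
tree:
21.5677
35.8073 10.8419
50.5232 20.1993 3.6472
63.2940 35.8073 8.2915 0.0000
74.3767 50.5232 18.8500 0.0000 0.0000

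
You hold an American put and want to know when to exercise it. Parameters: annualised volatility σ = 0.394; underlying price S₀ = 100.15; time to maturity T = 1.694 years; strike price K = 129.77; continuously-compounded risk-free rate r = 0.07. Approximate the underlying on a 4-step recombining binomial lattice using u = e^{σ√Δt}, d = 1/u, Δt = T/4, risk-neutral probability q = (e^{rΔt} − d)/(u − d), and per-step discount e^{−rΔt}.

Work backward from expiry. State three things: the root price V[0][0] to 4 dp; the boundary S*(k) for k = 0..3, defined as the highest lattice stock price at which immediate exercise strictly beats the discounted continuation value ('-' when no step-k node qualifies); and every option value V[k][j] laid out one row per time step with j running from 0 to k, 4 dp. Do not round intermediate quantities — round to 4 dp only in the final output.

price = 34.9951
boundary = - 77.4991 59.9711 77.4991
tree:
34.9951
52.2709 19.4500
69.7989 32.6399 7.1392
83.3625 52.2709 14.5417 0.0000
93.8585 69.7989 29.6200 0.0000 0.0000

params: Δt=0.42350 u=1.29227 d=0.77383 q=0.49428 e^(-rΔt)=0.97079
t_4 payoffs: 93.8585 69.7989 29.6200 0.0000 0.0000
t_3: node(3,0) S=46.4075 payoff=83.3625 vs cont=79.5720 → 83.3625 [stop]  node(3,1) S=77.4991 payoff=52.2709 vs cont=48.4803 → 52.2709 [stop]  node(3,2) S=129.4212 payoff=0.3488 vs cont=14.5417 → 14.5417 [wait]  node(3,3) S=216.1295 payoff=0.0000 vs cont=0.0000 → 0.0000 [wait]  ⇒ S*(3)=77.4991
t_2: node(2,0) S=59.9711 payoff=69.7989 vs cont=66.0083 → 69.7989 [stop]  node(2,1) S=100.1500 payoff=29.6200 vs cont=32.6399 → 32.6399 [wait]  node(2,2) S=167.2475 payoff=0.0000 vs cont=7.1392 → 7.1392 [wait]  ⇒ S*(2)=59.9711
t_1: node(1,0) S=77.4991 payoff=52.2709 vs cont=49.9294 → 52.2709 [stop]  node(1,1) S=129.4212 payoff=0.3488 vs cont=19.4500 → 19.4500 [wait]  ⇒ S*(1)=77.4991
t_0: node(0,0) S=100.1500 payoff=29.6200 vs cont=34.9951 → 34.9951 [wait]  ⇒ S*(0)=-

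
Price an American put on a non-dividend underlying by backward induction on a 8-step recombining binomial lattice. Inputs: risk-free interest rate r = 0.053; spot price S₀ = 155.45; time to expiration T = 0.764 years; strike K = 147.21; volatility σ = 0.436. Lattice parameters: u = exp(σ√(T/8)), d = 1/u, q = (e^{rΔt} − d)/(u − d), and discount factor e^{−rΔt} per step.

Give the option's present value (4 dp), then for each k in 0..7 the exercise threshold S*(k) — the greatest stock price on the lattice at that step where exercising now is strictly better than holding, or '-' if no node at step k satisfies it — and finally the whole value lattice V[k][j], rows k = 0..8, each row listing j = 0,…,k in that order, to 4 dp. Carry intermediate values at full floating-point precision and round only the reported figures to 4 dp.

Δt=0.09550, u=1.14424, d=0.87395, q=0.48514, disc=e^(-rΔt)=0.99495
k=8 terminal: V=max(K-S,0) → 94.3089 77.9478 56.5266 28.4803 0.0000 0.0000 0.0000 0.0000 0.0000
k=7: j=0 S=60.5314 intr=86.6786 cont=85.9354 V=86.6786[EX]; j=1 S=79.2524 intr=67.9576 cont=67.2144 V=67.9576[EX]; j=2 S=103.7633 intr=43.4467 cont=42.7035 V=43.4467[EX]; j=3 S=135.8548 intr=11.3552 cont=14.5893 V=14.5893[hold]; j=4 S=177.8715 intr=0.0000 cont=0.0000 V=0.0000[hold]; j=5 S=232.8830 intr=0.0000 cont=0.0000 V=0.0000[hold]; j=6 S=304.9083 intr=0.0000 cont=0.0000 V=0.0000[hold]; j=7 S=399.2093 intr=0.0000 cont=0.0000 V=0.0000[hold]  S*(7)=103.7633
k=6: j=0 S=69.2622 intr=77.9478 cont=77.2046 V=77.9478[EX]; j=1 S=90.6834 intr=56.5266 cont=55.7834 V=56.5266[EX]; j=2 S=118.7297 intr=28.4803 cont=29.2982 V=29.2982[hold]; j=3 S=155.4500 intr=0.0000 cont=7.4735 V=7.4735[hold]; j=4 S=203.5271 intr=0.0000 cont=0.0000 V=0.0000[hold]; j=5 S=266.4732 intr=0.0000 cont=0.0000 V=0.0000[hold]; j=6 S=348.8872 intr=0.0000 cont=0.0000 V=0.0000[hold]  S*(6)=90.6834
k=5: j=0 S=79.2524 intr=67.9576 cont=67.2144 V=67.9576[EX]; j=1 S=103.7633 intr=43.4467 cont=43.0983 V=43.4467[EX]; j=2 S=135.8548 intr=11.3552 cont=18.6157 V=18.6157[hold]; j=3 S=177.8715 intr=0.0000 cont=3.8284 V=3.8284[hold]; j=4 S=232.8830 intr=0.0000 cont=0.0000 V=0.0000[hold]; j=5 S=304.9083 intr=0.0000 cont=0.0000 V=0.0000[hold]  S*(5)=103.7633
k=4: j=0 S=90.6834 intr=56.5266 cont=55.7834 V=56.5266[EX]; j=1 S=118.7297 intr=28.4803 cont=31.2417 V=31.2417[hold]; j=2 S=155.4500 intr=0.0000 cont=11.3840 V=11.3840[hold]; j=3 S=203.5271 intr=0.0000 cont=1.9611 V=1.9611[hold]; j=4 S=266.4732 intr=0.0000 cont=0.0000 V=0.0000[hold]  S*(4)=90.6834
k=3: j=0 S=103.7633 intr=43.4467 cont=44.0364 V=44.0364[hold]; j=1 S=135.8548 intr=11.3552 cont=21.4988 V=21.4988[hold]; j=2 S=177.8715 intr=0.0000 cont=6.7782 V=6.7782[hold]; j=3 S=232.8830 intr=0.0000 cont=1.0046 V=1.0046[hold]  S*(3)=-
k=2: j=0 S=118.7297 intr=28.4803 cont=32.9354 V=32.9354[hold]; j=1 S=155.4500 intr=0.0000 cont=14.2848 V=14.2848[hold]; j=2 S=203.5271 intr=0.0000 cont=3.9571 V=3.9571[hold]  S*(2)=-
k=1: j=0 S=135.8548 intr=11.3552 cont=23.7666 V=23.7666[hold]; j=1 S=177.8715 intr=0.0000 cont=9.2276 V=9.2276[hold]  S*(1)=-
k=0: j=0 S=155.4500 intr=0.0000 cont=16.6288 V=16.6288[hold]  S*(0)=-

price = 16.6288
boundary = - - - - 90.6834 103.7633 90.6834 103.7633
tree:
16.6288
23.7666 9.2276
32.9354 14.2848 3.9571
44.0364 21.4988 6.7782 1.0046
56.5266 31.2417 11.3840 1.9611 0.0000
67.9576 43.4467 18.6157 3.8284 0.0000 0.0000
77.9478 56.5266 29.2982 7.4735 0.0000 0.0000 0.0000
86.6786 67.9576 43.4467 14.5893 0.0000 0.0000 0.0000 0.0000
94.3089 77.9478 56.5266 28.4803 0.0000 0.0000 0.0000 0.0000 0.0000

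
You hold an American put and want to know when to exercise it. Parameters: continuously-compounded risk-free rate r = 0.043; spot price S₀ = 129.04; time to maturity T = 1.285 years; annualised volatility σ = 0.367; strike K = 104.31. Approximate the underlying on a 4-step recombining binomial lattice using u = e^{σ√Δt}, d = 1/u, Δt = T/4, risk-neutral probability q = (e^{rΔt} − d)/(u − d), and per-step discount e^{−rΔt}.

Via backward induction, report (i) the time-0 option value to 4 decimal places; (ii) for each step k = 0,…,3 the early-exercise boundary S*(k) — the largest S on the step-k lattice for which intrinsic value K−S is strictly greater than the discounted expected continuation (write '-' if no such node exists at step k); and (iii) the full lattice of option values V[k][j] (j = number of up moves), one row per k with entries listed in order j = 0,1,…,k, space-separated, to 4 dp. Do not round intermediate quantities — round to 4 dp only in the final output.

price = 8.3646
boundary = - - - 69.1368
tree:
8.3646
13.9694 2.5678
22.6508 5.0200 0.0000
35.1732 9.8142 0.0000 0.0000
48.1572 19.1868 0.0000 0.0000 0.0000

Δt=0.32125  u=1.23123  d=0.81220  q=0.48138  discount=0.98628
step 4 (expiry): payoffs max(K−S,0) = 48.1572 19.1868 0.0000 0.0000 0.0000
step 3: (k=3,j=0): S=69.1368, (K−S)⁺=35.1732, hold=33.7422 ⇒ V=35.1732 exercise | (k=3,j=1): S=104.8060, (K−S)⁺=0.0000, hold=9.8142 ⇒ V=9.8142 continue | (k=3,j=2): S=158.8776, (K−S)⁺=0.0000, hold=0.0000 ⇒ V=0.0000 continue | (k=3,j=3): S=240.8459, (K−S)⁺=0.0000, hold=0.0000 ⇒ V=0.0000 continue  boundary S*=69.1368
step 2: (k=2,j=0): S=85.1232, (K−S)⁺=19.1868, hold=22.6508 ⇒ V=22.6508 continue | (k=2,j=1): S=129.0400, (K−S)⁺=0.0000, hold=5.0200 ⇒ V=5.0200 continue | (k=2,j=2): S=195.6145, (K−S)⁺=0.0000, hold=0.0000 ⇒ V=0.0000 continue  boundary S*=-
step 1: (k=1,j=0): S=104.8060, (K−S)⁺=0.0000, hold=13.9694 ⇒ V=13.9694 continue | (k=1,j=1): S=158.8776, (K−S)⁺=0.0000, hold=2.5678 ⇒ V=2.5678 continue  boundary S*=-
step 0: (k=0,j=0): S=129.0400, (K−S)⁺=0.0000, hold=8.3646 ⇒ V=8.3646 continue  boundary S*=-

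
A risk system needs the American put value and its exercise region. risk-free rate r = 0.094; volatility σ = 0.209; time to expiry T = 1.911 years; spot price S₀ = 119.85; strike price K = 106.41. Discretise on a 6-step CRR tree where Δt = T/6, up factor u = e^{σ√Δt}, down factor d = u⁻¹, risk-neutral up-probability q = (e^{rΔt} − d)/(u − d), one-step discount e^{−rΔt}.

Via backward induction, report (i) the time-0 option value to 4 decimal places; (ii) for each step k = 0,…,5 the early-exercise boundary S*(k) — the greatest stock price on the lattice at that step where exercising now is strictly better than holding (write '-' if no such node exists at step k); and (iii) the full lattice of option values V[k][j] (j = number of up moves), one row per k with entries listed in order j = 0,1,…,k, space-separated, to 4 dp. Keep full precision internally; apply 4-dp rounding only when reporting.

params: Δt=0.31850 u=1.12519 d=0.88874 q=0.59908 e^(-rΔt)=0.97050
t_6 payoffs: 47.3511 31.6384 11.7455 0.0000 0.0000 0.0000 0.0000
t_5: node(5,0) S=66.4525 payoff=39.9575 vs cont=36.8189 → 39.9575 [stop]  node(5,1) S=84.1321 payoff=22.2779 vs cont=19.1393 → 22.2779 [stop]  node(5,2) S=106.5155 payoff=0.0000 vs cont=4.5701 → 4.5701 [wait]  node(5,3) S=134.8539 payoff=0.0000 vs cont=0.0000 → 0.0000 [wait]  node(5,4) S=170.7317 payoff=0.0000 vs cont=0.0000 → 0.0000 [wait]  node(5,5) S=216.1549 payoff=0.0000 vs cont=0.0000 → 0.0000 [wait]  ⇒ S*(5)=84.1321
t_4: node(4,0) S=74.7716 payoff=31.6384 vs cont=28.4998 → 31.6384 [stop]  node(4,1) S=94.6645 payoff=11.7455 vs cont=11.3253 → 11.7455 [stop]  node(4,2) S=119.8500 payoff=0.0000 vs cont=1.7782 → 1.7782 [wait]  node(4,3) S=151.7361 payoff=0.0000 vs cont=0.0000 → 0.0000 [wait]  node(4,4) S=192.1054 payoff=0.0000 vs cont=0.0000 → 0.0000 [wait]  ⇒ S*(4)=94.6645
t_3: node(3,0) S=84.1321 payoff=22.2779 vs cont=19.1393 → 22.2779 [stop]  node(3,1) S=106.5155 payoff=0.0000 vs cont=5.6040 → 5.6040 [wait]  node(3,2) S=134.8539 payoff=0.0000 vs cont=0.6919 → 0.6919 [wait]  node(3,3) S=170.7317 payoff=0.0000 vs cont=0.0000 → 0.0000 [wait]  ⇒ S*(3)=84.1321
t_2: node(2,0) S=94.6645 payoff=11.7455 vs cont=11.9264 → 11.9264 [wait]  node(2,1) S=119.8500 payoff=0.0000 vs cont=2.5827 → 2.5827 [wait]  node(2,2) S=151.7361 payoff=0.0000 vs cont=0.2692 → 0.2692 [wait]  ⇒ S*(2)=-
t_1: node(1,0) S=106.5155 payoff=0.0000 vs cont=6.1421 → 6.1421 [wait]  node(1,1) S=134.8539 payoff=0.0000 vs cont=1.1615 → 1.1615 [wait]  ⇒ S*(1)=-
t_0: node(0,0) S=119.8500 payoff=0.0000 vs cont=3.0652 → 3.0652 [wait]  ⇒ S*(0)=-

price = 3.0652
boundary = - - - 84.1321 94.6645 84.1321
tree:
3.0652
6.1421 1.1615
11.9264 2.5827 0.2692
22.2779 5.6040 0.6919 0.0000
31.6384 11.7455 1.7782 0.0000 0.0000
39.9575 22.2779 4.5701 0.0000 0.0000 0.0000
47.3511 31.6384 11.7455 0.0000 0.0000 0.0000 0.0000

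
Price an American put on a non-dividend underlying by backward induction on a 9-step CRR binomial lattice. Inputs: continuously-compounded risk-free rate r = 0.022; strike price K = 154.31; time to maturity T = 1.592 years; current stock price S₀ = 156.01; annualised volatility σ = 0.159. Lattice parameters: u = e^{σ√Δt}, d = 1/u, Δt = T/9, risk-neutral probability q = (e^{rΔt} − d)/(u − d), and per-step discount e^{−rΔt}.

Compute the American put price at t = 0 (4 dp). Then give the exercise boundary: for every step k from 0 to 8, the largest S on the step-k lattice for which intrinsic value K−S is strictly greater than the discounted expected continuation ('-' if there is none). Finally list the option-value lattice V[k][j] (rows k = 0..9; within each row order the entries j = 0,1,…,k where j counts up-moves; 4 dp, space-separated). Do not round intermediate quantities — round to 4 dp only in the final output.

price = 9.7719
boundary = - - - - 119.3942 127.6513 119.3942 127.6513 136.4796
tree:
9.7719
14.0899 5.7375
19.7281 8.8321 2.8366
26.7273 13.2184 4.7257 1.0607
34.9158 19.1390 7.6853 1.9455 0.2268
42.6389 26.6587 12.1295 3.5150 0.4669 0.0000
49.8624 34.9158 18.4299 6.2268 0.9614 0.0000 0.0000
56.6187 42.6389 26.6587 10.7403 1.9795 0.0000 0.0000 0.0000
62.9379 49.8624 34.9158 17.8304 4.0757 0.0000 0.0000 0.0000 0.0000
68.8483 56.6187 42.6389 26.6587 8.3916 0.0000 0.0000 0.0000 0.0000 0.0000

Δt=0.17689, u=1.06916, d=0.93531, q=0.51242, disc=e^(-rΔt)=0.99612
k=9 terminal: V=max(K-S,0) → 68.8483 56.6187 42.6389 26.6587 8.3916 0.0000 0.0000 0.0000 0.0000 0.0000
k=8: j=0 S=91.3721 intr=62.9379 cont=62.3385 V=62.9379[EX]; j=1 S=104.4476 intr=49.8624 cont=49.2631 V=49.8624[EX]; j=2 S=119.3942 intr=34.9158 cont=34.3165 V=34.9158[EX]; j=3 S=136.4796 intr=17.8304 cont=17.2311 V=17.8304[EX]; j=4 S=156.0100 intr=0.0000 cont=4.0757 V=4.0757[hold]; j=5 S=178.3352 intr=0.0000 cont=0.0000 V=0.0000[hold]; j=6 S=203.8552 intr=0.0000 cont=0.0000 V=0.0000[hold]; j=7 S=233.0271 intr=0.0000 cont=0.0000 V=0.0000[hold]; j=8 S=266.3736 intr=0.0000 cont=0.0000 V=0.0000[hold]  S*(8)=136.4796
k=7: j=0 S=97.6913 intr=56.6187 cont=56.0193 V=56.6187[EX]; j=1 S=111.6711 intr=42.6389 cont=42.0396 V=42.6389[EX]; j=2 S=127.6513 intr=26.6587 cont=26.0593 V=26.6587[EX]; j=3 S=145.9184 intr=8.3916 cont=10.7403 V=10.7403[hold]; j=4 S=166.7995 intr=0.0000 cont=1.9795 V=1.9795[hold]; j=5 S=190.6687 intr=0.0000 cont=0.0000 V=0.0000[hold]; j=6 S=217.9537 intr=0.0000 cont=0.0000 V=0.0000[hold]; j=7 S=249.1431 intr=0.0000 cont=0.0000 V=0.0000[hold]  S*(7)=127.6513
k=6: j=0 S=104.4476 intr=49.8624 cont=49.2631 V=49.8624[EX]; j=1 S=119.3942 intr=34.9158 cont=34.3165 V=34.9158[EX]; j=2 S=136.4796 intr=17.8304 cont=18.4299 V=18.4299[hold]; j=3 S=156.0100 intr=0.0000 cont=6.2268 V=6.2268[hold]; j=4 S=178.3352 intr=0.0000 cont=0.9614 V=0.9614[hold]; j=5 S=203.8552 intr=0.0000 cont=0.0000 V=0.0000[hold]; j=6 S=233.0271 intr=0.0000 cont=0.0000 V=0.0000[hold]  S*(6)=119.3942
k=5: j=0 S=111.6711 intr=42.6389 cont=42.0396 V=42.6389[EX]; j=1 S=127.6513 intr=26.6587 cont=26.3653 V=26.6587[EX]; j=2 S=145.9184 intr=8.3916 cont=12.1295 V=12.1295[hold]; j=3 S=166.7995 intr=0.0000 cont=3.5150 V=3.5150[hold]; j=4 S=190.6687 intr=0.0000 cont=0.4669 V=0.4669[hold]; j=5 S=217.9537 intr=0.0000 cont=0.0000 V=0.0000[hold]  S*(5)=127.6513
k=4: j=0 S=119.3942 intr=34.9158 cont=34.3165 V=34.9158[EX]; j=1 S=136.4796 intr=17.8304 cont=19.1390 V=19.1390[hold]; j=2 S=156.0100 intr=0.0000 cont=7.6853 V=7.6853[hold]; j=3 S=178.3352 intr=0.0000 cont=1.9455 V=1.9455[hold]; j=4 S=203.8552 intr=0.0000 cont=0.2268 V=0.2268[hold]  S*(4)=119.3942
k=3: j=0 S=127.6513 intr=26.6587 cont=26.7273 V=26.7273[hold]; j=1 S=145.9184 intr=8.3916 cont=13.2184 V=13.2184[hold]; j=2 S=166.7995 intr=0.0000 cont=4.7257 V=4.7257[hold]; j=3 S=190.6687 intr=0.0000 cont=1.0607 V=1.0607[hold]  S*(3)=-
k=2: j=0 S=136.4796 intr=17.8304 cont=19.7281 V=19.7281[hold]; j=1 S=156.0100 intr=0.0000 cont=8.8321 V=8.8321[hold]; j=2 S=178.3352 intr=0.0000 cont=2.8366 V=2.8366[hold]  S*(2)=-
k=1: j=0 S=145.9184 intr=8.3916 cont=14.0899 V=14.0899[hold]; j=1 S=166.7995 intr=0.0000 cont=5.7375 V=5.7375[hold]  S*(1)=-
k=0: j=0 S=156.0100 intr=0.0000 cont=9.7719 V=9.7719[hold]  S*(0)=-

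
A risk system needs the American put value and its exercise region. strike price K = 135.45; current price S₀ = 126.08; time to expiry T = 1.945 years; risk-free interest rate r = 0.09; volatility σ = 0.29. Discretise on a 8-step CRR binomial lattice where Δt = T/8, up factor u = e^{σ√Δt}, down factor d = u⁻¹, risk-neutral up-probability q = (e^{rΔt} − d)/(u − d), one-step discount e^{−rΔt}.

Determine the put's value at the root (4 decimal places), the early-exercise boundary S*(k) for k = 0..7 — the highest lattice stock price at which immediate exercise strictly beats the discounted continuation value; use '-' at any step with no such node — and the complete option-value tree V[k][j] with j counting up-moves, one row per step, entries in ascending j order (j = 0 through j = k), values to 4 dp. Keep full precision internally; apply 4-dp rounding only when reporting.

price = 17.5176
boundary = - - 94.7206 82.1001 94.7206 109.2812 94.7206 109.2812
tree:
17.5176
27.0930 10.1225
40.7294 16.6495 5.0075
53.3499 26.5318 8.9590 1.8649
64.2888 40.7294 15.5899 3.7083 0.3797
73.7703 53.3499 26.1688 7.2661 0.8463 0.0000
81.9885 64.2888 40.7294 13.9680 1.8862 0.0000 0.0000
89.1116 73.7703 53.3499 26.1688 4.2040 0.0000 0.0000 0.0000
95.2857 81.9885 64.2888 40.7294 9.3700 0.0000 0.0000 0.0000 0.0000

Δt=0.24313, u=1.15372, d=0.86676, q=0.54140, disc=e^(-rΔt)=0.97836
k=8 terminal: V=max(K-S,0) → 95.2857 81.9885 64.2888 40.7294 9.3700 0.0000 0.0000 0.0000 0.0000
k=7: j=0 S=46.3384 intr=89.1116 cont=86.1800 V=89.1116[EX]; j=1 S=61.6797 intr=73.7703 cont=70.8387 V=73.7703[EX]; j=2 S=82.1001 intr=53.3499 cont=50.4182 V=53.3499[EX]; j=3 S=109.2812 intr=26.1688 cont=23.2372 V=26.1688[EX]; j=4 S=145.4611 intr=0.0000 cont=4.2040 V=4.2040[hold]; j=5 S=193.6193 intr=0.0000 cont=0.0000 V=0.0000[hold]; j=6 S=257.7212 intr=0.0000 cont=0.0000 V=0.0000[hold]; j=7 S=343.0455 intr=0.0000 cont=0.0000 V=0.0000[hold]  S*(7)=109.2812
k=6: j=0 S=53.4615 intr=81.9885 cont=79.0568 V=81.9885[EX]; j=1 S=71.1612 intr=64.2888 cont=61.3572 V=64.2888[EX]; j=2 S=94.7206 intr=40.7294 cont=37.7977 V=40.7294[EX]; j=3 S=126.0800 intr=9.3700 cont=13.9680 V=13.9680[hold]; j=4 S=167.8216 intr=0.0000 cont=1.8862 V=1.8862[hold]; j=5 S=223.3826 intr=0.0000 cont=0.0000 V=0.0000[hold]; j=6 S=297.3384 intr=0.0000 cont=0.0000 V=0.0000[hold]  S*(6)=94.7206
k=5: j=0 S=61.6797 intr=73.7703 cont=70.8387 V=73.7703[EX]; j=1 S=82.1001 intr=53.3499 cont=50.4182 V=53.3499[EX]; j=2 S=109.2812 intr=26.1688 cont=25.6727 V=26.1688[EX]; j=3 S=145.4611 intr=0.0000 cont=7.2661 V=7.2661[hold]; j=4 S=193.6193 intr=0.0000 cont=0.8463 V=0.8463[hold]; j=5 S=257.7212 intr=0.0000 cont=0.0000 V=0.0000[hold]  S*(5)=109.2812
k=4: j=0 S=71.1612 intr=64.2888 cont=61.3572 V=64.2888[EX]; j=1 S=94.7206 intr=40.7294 cont=37.7977 V=40.7294[EX]; j=2 S=126.0800 intr=9.3700 cont=15.5899 V=15.5899[hold]; j=3 S=167.8216 intr=0.0000 cont=3.7083 V=3.7083[hold]; j=4 S=223.3826 intr=0.0000 cont=0.3797 V=0.3797[hold]  S*(4)=94.7206
k=3: j=0 S=82.1001 intr=53.3499 cont=50.4182 V=53.3499[EX]; j=1 S=109.2812 intr=26.1688 cont=26.5318 V=26.5318[hold]; j=2 S=145.4611 intr=0.0000 cont=8.9590 V=8.9590[hold]; j=3 S=193.6193 intr=0.0000 cont=1.8649 V=1.8649[hold]  S*(3)=82.1001
k=2: j=0 S=94.7206 intr=40.7294 cont=37.9900 V=40.7294[EX]; j=1 S=126.0800 intr=9.3700 cont=16.6495 V=16.6495[hold]; j=2 S=167.8216 intr=0.0000 cont=5.0075 V=5.0075[hold]  S*(2)=94.7206
k=1: j=0 S=109.2812 intr=26.1688 cont=27.0930 V=27.0930[hold]; j=1 S=145.4611 intr=0.0000 cont=10.1225 V=10.1225[hold]  S*(1)=-
k=0: j=0 S=126.0800 intr=9.3700 cont=17.5176 V=17.5176[hold]  S*(0)=-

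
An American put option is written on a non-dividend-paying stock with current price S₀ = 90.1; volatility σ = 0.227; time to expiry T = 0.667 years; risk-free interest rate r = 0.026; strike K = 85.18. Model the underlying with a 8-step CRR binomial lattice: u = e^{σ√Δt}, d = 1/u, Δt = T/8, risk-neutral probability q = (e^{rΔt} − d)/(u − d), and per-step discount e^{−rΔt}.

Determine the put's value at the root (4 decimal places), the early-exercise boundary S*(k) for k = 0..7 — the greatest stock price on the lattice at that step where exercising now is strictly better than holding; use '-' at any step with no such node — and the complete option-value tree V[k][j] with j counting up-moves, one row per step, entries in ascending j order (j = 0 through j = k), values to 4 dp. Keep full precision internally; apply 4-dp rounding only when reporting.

Δt=0.08338, u=1.06774, d=0.93656, q=0.50016, disc=e^(-rΔt)=0.99783
k=8 terminal: V=max(K-S,0) → 31.8470 24.3766 15.8597 6.1499 0.0000 0.0000 0.0000 0.0000 0.0000
k=7: j=0 S=56.9458 intr=28.2342 cont=28.0497 V=28.2342[EX]; j=1 S=64.9224 intr=20.2576 cont=20.0732 V=20.2576[EX]; j=2 S=74.0161 intr=11.1639 cont=10.9794 V=11.1639[EX]; j=3 S=84.3837 intr=0.7963 cont=3.0673 V=3.0673[hold]; j=4 S=96.2035 intr=0.0000 cont=0.0000 V=0.0000[hold]; j=5 S=109.6789 intr=0.0000 cont=0.0000 V=0.0000[hold]; j=6 S=125.0418 intr=0.0000 cont=0.0000 V=0.0000[hold]; j=7 S=142.5567 intr=0.0000 cont=0.0000 V=0.0000[hold]  S*(7)=74.0161
k=6: j=0 S=60.8034 intr=24.3766 cont=24.1921 V=24.3766[EX]; j=1 S=69.3203 intr=15.8597 cont=15.6753 V=15.8597[EX]; j=2 S=79.0301 intr=6.1499 cont=7.0989 V=7.0989[hold]; j=3 S=90.1000 intr=0.0000 cont=1.5298 V=1.5298[hold]; j=4 S=102.7205 intr=0.0000 cont=0.0000 V=0.0000[hold]; j=5 S=117.1087 intr=0.0000 cont=0.0000 V=0.0000[hold]; j=6 S=133.5123 intr=0.0000 cont=0.0000 V=0.0000[hold]  S*(6)=69.3203
k=5: j=0 S=64.9224 intr=20.2576 cont=20.0732 V=20.2576[EX]; j=1 S=74.0161 intr=11.1639 cont=11.4530 V=11.4530[hold]; j=2 S=84.3837 intr=0.7963 cont=4.3041 V=4.3041[hold]; j=3 S=96.2035 intr=0.0000 cont=0.7630 V=0.7630[hold]; j=4 S=109.6789 intr=0.0000 cont=0.0000 V=0.0000[hold]; j=5 S=125.0418 intr=0.0000 cont=0.0000 V=0.0000[hold]  S*(5)=64.9224
k=4: j=0 S=69.3203 intr=15.8597 cont=15.8196 V=15.8597[EX]; j=1 S=79.0301 intr=6.1499 cont=7.8603 V=7.8603[hold]; j=2 S=90.1000 intr=0.0000 cont=2.5275 V=2.5275[hold]; j=3 S=102.7205 intr=0.0000 cont=0.3806 V=0.3806[hold]; j=4 S=117.1087 intr=0.0000 cont=0.0000 V=0.0000[hold]  S*(4)=69.3203
k=3: j=0 S=74.0161 intr=11.1639 cont=11.8331 V=11.8331[hold]; j=1 S=84.3837 intr=0.7963 cont=5.1818 V=5.1818[hold]; j=2 S=96.2035 intr=0.0000 cont=1.4505 V=1.4505[hold]; j=3 S=109.6789 intr=0.0000 cont=0.1898 V=0.1898[hold]  S*(3)=-
k=2: j=0 S=79.0301 intr=6.1499 cont=8.4879 V=8.4879[hold]; j=1 S=90.1000 intr=0.0000 cont=3.3084 V=3.3084[hold]; j=2 S=102.7205 intr=0.0000 cont=0.8182 V=0.8182[hold]  S*(2)=-
k=1: j=0 S=84.3837 intr=0.7963 cont=5.8846 V=5.8846[hold]; j=1 S=96.2035 intr=0.0000 cont=2.0584 V=2.0584[hold]  S*(1)=-
k=0: j=0 S=90.1000 intr=0.0000 cont=3.9623 V=3.9623[hold]  S*(0)=-

price = 3.9623
boundary = - - - - 69.3203 64.9224 69.3203 74.0161
tree:
3.9623
5.8846 2.0584
8.4879 3.3084 0.8182
11.8331 5.1818 1.4505 0.1898
15.8597 7.8603 2.5275 0.3806 0.0000
20.2576 11.4530 4.3041 0.7630 0.0000 0.0000
24.3766 15.8597 7.0989 1.5298 0.0000 0.0000 0.0000
28.2342 20.2576 11.1639 3.0673 0.0000 0.0000 0.0000 0.0000
31.8470 24.3766 15.8597 6.1499 0.0000 0.0000 0.0000 0.0000 0.0000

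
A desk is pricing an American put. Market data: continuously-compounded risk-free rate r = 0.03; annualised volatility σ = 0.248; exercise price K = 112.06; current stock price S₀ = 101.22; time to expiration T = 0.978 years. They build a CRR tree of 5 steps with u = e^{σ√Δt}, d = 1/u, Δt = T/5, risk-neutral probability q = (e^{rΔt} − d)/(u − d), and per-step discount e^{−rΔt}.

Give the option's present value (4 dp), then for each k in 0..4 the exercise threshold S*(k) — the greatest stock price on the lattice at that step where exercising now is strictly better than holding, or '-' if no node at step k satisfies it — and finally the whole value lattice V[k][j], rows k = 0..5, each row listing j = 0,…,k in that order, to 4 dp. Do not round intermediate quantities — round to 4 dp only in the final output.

Δt=0.19560  u=1.11592  d=0.89612  q=0.49938  discount=0.99415
step 5 (expiry): payoffs max(K−S,0) = 53.5683 39.2211 21.3548 0.0000 0.0000 0.0000
step 4: (k=4,j=0): S=65.2723, (K−S)⁺=46.7877, hold=46.1321 ⇒ V=46.7877 exercise | (k=4,j=1): S=81.2826, (K−S)⁺=30.7774, hold=30.1218 ⇒ V=30.7774 exercise | (k=4,j=2): S=101.2200, (K−S)⁺=10.8400, hold=10.6281 ⇒ V=10.8400 exercise | (k=4,j=3): S=126.0477, (K−S)⁺=0.0000, hold=0.0000 ⇒ V=0.0000 continue | (k=4,j=4): S=156.9654, (K−S)⁺=0.0000, hold=0.0000 ⇒ V=0.0000 continue  boundary S*=101.2200
step 3: (k=3,j=0): S=72.8389, (K−S)⁺=39.2211, hold=38.5655 ⇒ V=39.2211 exercise | (k=3,j=1): S=90.7052, (K−S)⁺=21.3548, hold=20.6992 ⇒ V=21.3548 exercise | (k=3,j=2): S=112.9538, (K−S)⁺=0.0000, hold=5.3950 ⇒ V=5.3950 continue | (k=3,j=3): S=140.6596, (K−S)⁺=0.0000, hold=0.0000 ⇒ V=0.0000 continue  boundary S*=90.7052
step 2: (k=2,j=0): S=81.2826, (K−S)⁺=30.7774, hold=30.1218 ⇒ V=30.7774 exercise | (k=2,j=1): S=101.2200, (K−S)⁺=10.8400, hold=13.3065 ⇒ V=13.3065 continue | (k=2,j=2): S=126.0477, (K−S)⁺=0.0000, hold=2.6850 ⇒ V=2.6850 continue  boundary S*=81.2826
step 1: (k=1,j=0): S=90.7052, (K−S)⁺=21.3548, hold=21.9237 ⇒ V=21.9237 continue | (k=1,j=1): S=112.9538, (K−S)⁺=0.0000, hold=7.9555 ⇒ V=7.9555 continue  boundary S*=-
step 0: (k=0,j=0): S=101.2200, (K−S)⁺=10.8400, hold=14.8608 ⇒ V=14.8608 continue  boundary S*=-

price = 14.8608
boundary = - - 81.2826 90.7052 101.2200
tree:
14.8608
21.9237 7.9555
30.7774 13.3065 2.6850
39.2211 21.3548 5.3950 0.0000
46.7877 30.7774 10.8400 0.0000 0.0000
53.5683 39.2211 21.3548 0.0000 0.0000 0.0000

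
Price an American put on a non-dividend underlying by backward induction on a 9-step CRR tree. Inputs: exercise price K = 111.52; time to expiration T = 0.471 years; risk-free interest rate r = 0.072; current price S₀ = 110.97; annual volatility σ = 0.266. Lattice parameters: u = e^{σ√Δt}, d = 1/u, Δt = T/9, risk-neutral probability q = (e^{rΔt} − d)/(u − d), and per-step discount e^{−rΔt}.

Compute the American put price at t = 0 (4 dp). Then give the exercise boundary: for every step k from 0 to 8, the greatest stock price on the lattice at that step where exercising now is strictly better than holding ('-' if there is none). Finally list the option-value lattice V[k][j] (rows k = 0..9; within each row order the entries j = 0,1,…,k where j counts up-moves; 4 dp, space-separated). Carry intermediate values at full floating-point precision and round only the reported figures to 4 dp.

price = 7.0334
boundary = - - - 92.4535 86.9953 92.4535 86.9953 92.4535 98.2541
tree:
7.0334
10.1144 4.1927
14.1179 6.4300 2.1230
19.0665 9.5756 3.5242 0.8231
24.5247 13.7801 5.6986 1.5087 0.1855
29.6606 19.0665 8.9182 2.7179 0.3845 0.0000
34.4934 24.5247 13.3902 4.7852 0.7971 0.0000 0.0000
39.0408 29.6606 19.0665 8.1595 1.6525 0.0000 0.0000 0.0000
43.3197 34.4934 24.5247 13.2659 3.4256 0.0000 0.0000 0.0000 0.0000
47.3461 39.0408 29.6606 19.0665 7.1013 0.0000 0.0000 0.0000 0.0000 0.0000

Δt=0.05233, u=1.06274, d=0.94096, q=0.51579, disc=e^(-rΔt)=0.99624
k=9 terminal: V=max(K-S,0) → 47.3461 39.0408 29.6606 19.0665 7.1013 0.0000 0.0000 0.0000 0.0000 0.0000
k=8: j=0 S=68.2003 intr=43.3197 cont=42.9003 V=43.3197[EX]; j=1 S=77.0266 intr=34.4934 cont=34.0739 V=34.4934[EX]; j=2 S=86.9953 intr=24.5247 cont=24.1053 V=24.5247[EX]; j=3 S=98.2541 intr=13.2659 cont=12.8465 V=13.2659[EX]; j=4 S=110.9700 intr=0.5500 cont=3.4256 V=3.4256[hold]; j=5 S=125.3316 intr=0.0000 cont=0.0000 V=0.0000[hold]; j=6 S=141.5518 intr=0.0000 cont=0.0000 V=0.0000[hold]; j=7 S=159.8712 intr=0.0000 cont=0.0000 V=0.0000[hold]; j=8 S=180.5615 intr=0.0000 cont=0.0000 V=0.0000[hold]  S*(8)=98.2541
k=7: j=0 S=72.4792 intr=39.0408 cont=38.6214 V=39.0408[EX]; j=1 S=81.8594 intr=29.6606 cont=29.2412 V=29.6606[EX]; j=2 S=92.4535 intr=19.0665 cont=18.6471 V=19.0665[EX]; j=3 S=104.4187 intr=7.1013 cont=8.1595 V=8.1595[hold]; j=4 S=117.9324 intr=0.0000 cont=1.6525 V=1.6525[hold]; j=5 S=133.1950 intr=0.0000 cont=0.0000 V=0.0000[hold]; j=6 S=150.4329 intr=0.0000 cont=0.0000 V=0.0000[hold]; j=7 S=169.9017 intr=0.0000 cont=0.0000 V=0.0000[hold]  S*(7)=92.4535
k=6: j=0 S=77.0266 intr=34.4934 cont=34.0739 V=34.4934[EX]; j=1 S=86.9953 intr=24.5247 cont=24.1053 V=24.5247[EX]; j=2 S=98.2541 intr=13.2659 cont=13.3902 V=13.3902[hold]; j=3 S=110.9700 intr=0.5500 cont=4.7852 V=4.7852[hold]; j=4 S=125.3316 intr=0.0000 cont=0.7971 V=0.7971[hold]; j=5 S=141.5518 intr=0.0000 cont=0.0000 V=0.0000[hold]; j=6 S=159.8712 intr=0.0000 cont=0.0000 V=0.0000[hold]  S*(6)=86.9953
k=5: j=0 S=81.8594 intr=29.6606 cont=29.2412 V=29.6606[EX]; j=1 S=92.4535 intr=19.0665 cont=18.7110 V=19.0665[EX]; j=2 S=104.4187 intr=7.1013 cont=8.9182 V=8.9182[hold]; j=3 S=117.9324 intr=0.0000 cont=2.7179 V=2.7179[hold]; j=4 S=133.1950 intr=0.0000 cont=0.3845 V=0.3845[hold]; j=5 S=150.4329 intr=0.0000 cont=0.0000 V=0.0000[hold]  S*(5)=92.4535
k=4: j=0 S=86.9953 intr=24.5247 cont=24.1053 V=24.5247[EX]; j=1 S=98.2541 intr=13.2659 cont=13.7801 V=13.7801[hold]; j=2 S=110.9700 intr=0.5500 cont=5.6986 V=5.6986[hold]; j=3 S=125.3316 intr=0.0000 cont=1.5087 V=1.5087[hold]; j=4 S=141.5518 intr=0.0000 cont=0.1855 V=0.1855[hold]  S*(4)=86.9953
k=3: j=0 S=92.4535 intr=19.0665 cont=18.9113 V=19.0665[EX]; j=1 S=104.4187 intr=7.1013 cont=9.5756 V=9.5756[hold]; j=2 S=117.9324 intr=0.0000 cont=3.5242 V=3.5242[hold]; j=3 S=133.1950 intr=0.0000 cont=0.8231 V=0.8231[hold]  S*(3)=92.4535
k=2: j=0 S=98.2541 intr=13.2659 cont=14.1179 V=14.1179[hold]; j=1 S=110.9700 intr=0.5500 cont=6.4300 V=6.4300[hold]; j=2 S=125.3316 intr=0.0000 cont=2.1230 V=2.1230[hold]  S*(2)=-
k=1: j=0 S=104.4187 intr=7.1013 cont=10.1144 V=10.1144[hold]; j=1 S=117.9324 intr=0.0000 cont=4.1927 V=4.1927[hold]  S*(1)=-
k=0: j=0 S=110.9700 intr=0.5500 cont=7.0334 V=7.0334[hold]  S*(0)=-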